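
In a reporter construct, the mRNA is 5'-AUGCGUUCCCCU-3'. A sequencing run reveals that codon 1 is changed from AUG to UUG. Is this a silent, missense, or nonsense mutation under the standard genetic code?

missense

Position 1 falls in codon 1: AUG → Met.
After the substitution the codon is UUG → Leu.
Met ≠ Leu, so this is a missense mutation.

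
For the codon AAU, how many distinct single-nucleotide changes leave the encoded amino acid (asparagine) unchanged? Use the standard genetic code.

Position 1: none → 0 synonymous.
Position 2: none → 0 synonymous.
Position 3: AAC → 1 synonymous.
Total: 0 + 0 + 1 = 1.

1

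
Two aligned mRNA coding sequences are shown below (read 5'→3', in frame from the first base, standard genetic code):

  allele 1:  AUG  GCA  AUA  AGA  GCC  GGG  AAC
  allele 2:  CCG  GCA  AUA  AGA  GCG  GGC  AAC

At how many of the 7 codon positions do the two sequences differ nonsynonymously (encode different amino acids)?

Codon 1: AUG Met / CCG Pro — nonsynonymous.
Codon 2: GCA Ala / GCA Ala — identical.
Codon 3: AUA Ile / AUA Ile — identical.
Codon 4: AGA Arg / AGA Arg — identical.
Codon 5: GCC Ala / GCG Ala — synonymous.
Codon 6: GGG Gly / GGC Gly — synonymous.
Codon 7: AAC Asn / AAC Asn — identical.
Nonsynonymous differences: 1.

1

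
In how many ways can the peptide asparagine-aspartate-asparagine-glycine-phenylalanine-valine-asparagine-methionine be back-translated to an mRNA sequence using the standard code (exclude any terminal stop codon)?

512

Asn: 2 codons.
Asp: 2 codons.
Asn: 2 codons.
Gly: 4 codons.
Phe: 2 codons.
Val: 4 codons.
Asn: 2 codons.
Met: 1 codon.
2 × 2 × 2 × 4 × 2 × 4 × 2 × 1 = 512.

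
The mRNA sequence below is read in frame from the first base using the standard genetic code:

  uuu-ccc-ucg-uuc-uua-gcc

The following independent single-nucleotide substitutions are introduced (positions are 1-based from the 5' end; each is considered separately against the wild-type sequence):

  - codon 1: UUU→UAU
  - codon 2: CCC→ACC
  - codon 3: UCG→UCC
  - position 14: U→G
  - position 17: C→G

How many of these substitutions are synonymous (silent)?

1

Codon 1: UUU (Phe) → UAU (Tyr) — missense.
Codon 2: CCC (Pro) → ACC (Thr) — missense.
Codon 3: UCG (Ser) → UCC (Ser) — synonymous.
Codon 5: UUA (Leu) → UGA (Stop) — nonsense.
Codon 6: GCC (Ala) → GGC (Gly) — missense.
Synonymous: 1 of 5.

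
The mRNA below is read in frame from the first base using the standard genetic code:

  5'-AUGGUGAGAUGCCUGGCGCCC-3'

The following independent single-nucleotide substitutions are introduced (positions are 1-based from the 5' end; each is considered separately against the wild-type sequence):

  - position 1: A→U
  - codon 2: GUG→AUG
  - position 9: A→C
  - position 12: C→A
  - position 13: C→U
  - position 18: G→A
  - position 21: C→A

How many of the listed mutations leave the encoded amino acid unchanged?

Codon 1: AUG (Met) → UUG (Leu) — missense.
Codon 2: GUG (Val) → AUG (Met) — missense.
Codon 3: AGA (Arg) → AGC (Ser) — missense.
Codon 4: UGC (Cys) → UGA (Stop) — nonsense.
Codon 5: CUG (Leu) → UUG (Leu) — synonymous.
Codon 6: GCG (Ala) → GCA (Ala) — synonymous.
Codon 7: CCC (Pro) → CCA (Pro) — synonymous.
Synonymous: 3 of 7.

3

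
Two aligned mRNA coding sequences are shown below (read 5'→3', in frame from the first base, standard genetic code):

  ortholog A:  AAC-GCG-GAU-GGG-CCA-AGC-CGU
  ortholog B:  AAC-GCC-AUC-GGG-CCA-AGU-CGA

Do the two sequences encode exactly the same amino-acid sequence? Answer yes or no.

no

Codon 1: AAC Asn / AAC Asn — identical.
Codon 2: GCG Ala / GCC Ala — synonymous.
Codon 3: GAU Asp / AUC Ile — nonsynonymous.
Codon 4: GGG Gly / GGG Gly — identical.
Codon 5: CCA Pro / CCA Pro — identical.
Codon 6: AGC Ser / AGU Ser — synonymous.
Codon 7: CGU Arg / CGA Arg — synonymous.
Nonsynonymous differences: 1 → different protein.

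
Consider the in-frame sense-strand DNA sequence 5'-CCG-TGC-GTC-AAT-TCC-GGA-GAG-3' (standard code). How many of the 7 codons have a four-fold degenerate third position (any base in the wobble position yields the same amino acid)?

Codon 1 CCG (Pro): third position 4-fold.
Codon 2 TGC (Cys): third position 2-fold.
Codon 3 GTC (Val): third position 4-fold.
Codon 4 AAT (Asn): third position 2-fold.
Codon 5 TCC (Ser): third position 4-fold.
Codon 6 GGA (Gly): third position 4-fold.
Codon 7 GAG (Glu): third position 2-fold.
Four-fold degenerate third positions: 4.

4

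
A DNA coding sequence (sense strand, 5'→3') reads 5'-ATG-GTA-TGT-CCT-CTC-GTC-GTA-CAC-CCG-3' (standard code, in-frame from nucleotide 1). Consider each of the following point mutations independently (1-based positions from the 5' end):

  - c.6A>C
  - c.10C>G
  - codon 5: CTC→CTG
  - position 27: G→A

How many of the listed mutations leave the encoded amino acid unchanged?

Codon 2: GTA (Val) → GTC (Val) — synonymous.
Codon 4: CCT (Pro) → GCT (Ala) — missense.
Codon 5: CTC (Leu) → CTG (Leu) — synonymous.
Codon 9: CCG (Pro) → CCA (Pro) — synonymous.
Synonymous: 3 of 4.

3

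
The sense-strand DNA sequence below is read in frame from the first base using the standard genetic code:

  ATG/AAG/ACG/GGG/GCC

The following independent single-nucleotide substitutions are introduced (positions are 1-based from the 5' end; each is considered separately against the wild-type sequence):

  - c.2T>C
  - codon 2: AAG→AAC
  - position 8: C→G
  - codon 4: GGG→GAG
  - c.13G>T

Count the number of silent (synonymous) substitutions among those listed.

0

Codon 1: ATG (Met) → ACG (Thr) — missense.
Codon 2: AAG (Lys) → AAC (Asn) — missense.
Codon 3: ACG (Thr) → AGG (Arg) — missense.
Codon 4: GGG (Gly) → GAG (Glu) — missense.
Codon 5: GCC (Ala) → TCC (Ser) — missense.
Synonymous: 0 of 5.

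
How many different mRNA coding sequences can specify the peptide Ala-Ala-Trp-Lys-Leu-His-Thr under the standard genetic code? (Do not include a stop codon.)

1536

Ala: 4 codons.
Ala: 4 codons.
Trp: 1 codon.
Lys: 2 codons.
Leu: 6 codons.
His: 2 codons.
Thr: 4 codons.
4 × 4 × 1 × 2 × 6 × 2 × 4 = 1536.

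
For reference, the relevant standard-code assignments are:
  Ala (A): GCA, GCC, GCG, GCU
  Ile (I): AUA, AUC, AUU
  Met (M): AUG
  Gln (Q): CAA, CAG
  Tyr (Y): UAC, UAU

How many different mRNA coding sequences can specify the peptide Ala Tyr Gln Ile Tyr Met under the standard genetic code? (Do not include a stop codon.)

96

Ala: 4 codons.
Tyr: 2 codons.
Gln: 2 codons.
Ile: 3 codons.
Tyr: 2 codons.
Met: 1 codon.
4 × 2 × 2 × 3 × 2 × 1 = 96.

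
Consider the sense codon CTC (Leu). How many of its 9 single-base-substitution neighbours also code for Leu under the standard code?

3

Position 1: none → 0 synonymous.
Position 2: none → 0 synonymous.
Position 3: CTT, CTA, CTG → 3 synonymous.
Total: 0 + 0 + 3 = 3.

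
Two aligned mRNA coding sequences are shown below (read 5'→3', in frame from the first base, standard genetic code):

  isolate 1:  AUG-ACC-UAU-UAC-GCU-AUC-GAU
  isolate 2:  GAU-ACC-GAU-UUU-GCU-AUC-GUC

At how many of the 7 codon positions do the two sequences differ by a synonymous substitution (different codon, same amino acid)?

0

Codon 1: AUG Met / GAU Asp — nonsynonymous.
Codon 2: ACC Thr / ACC Thr — identical.
Codon 3: UAU Tyr / GAU Asp — nonsynonymous.
Codon 4: UAC Tyr / UUU Phe — nonsynonymous.
Codon 5: GCU Ala / GCU Ala — identical.
Codon 6: AUC Ile / AUC Ile — identical.
Codon 7: GAU Asp / GUC Val — nonsynonymous.
Synonymous differences: 0.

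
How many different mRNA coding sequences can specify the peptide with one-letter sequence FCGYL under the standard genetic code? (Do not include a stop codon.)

Phe: 2 codons.
Cys: 2 codons.
Gly: 4 codons.
Tyr: 2 codons.
Leu: 6 codons.
2 × 2 × 4 × 2 × 6 = 192.

192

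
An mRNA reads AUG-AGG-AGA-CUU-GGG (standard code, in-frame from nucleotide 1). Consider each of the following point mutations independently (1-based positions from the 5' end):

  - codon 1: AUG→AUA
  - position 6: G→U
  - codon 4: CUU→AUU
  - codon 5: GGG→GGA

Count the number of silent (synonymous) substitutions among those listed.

Codon 1: AUG (Met) → AUA (Ile) — missense.
Codon 2: AGG (Arg) → AGU (Ser) — missense.
Codon 4: CUU (Leu) → AUU (Ile) — missense.
Codon 5: GGG (Gly) → GGA (Gly) — synonymous.
Synonymous: 1 of 4.

1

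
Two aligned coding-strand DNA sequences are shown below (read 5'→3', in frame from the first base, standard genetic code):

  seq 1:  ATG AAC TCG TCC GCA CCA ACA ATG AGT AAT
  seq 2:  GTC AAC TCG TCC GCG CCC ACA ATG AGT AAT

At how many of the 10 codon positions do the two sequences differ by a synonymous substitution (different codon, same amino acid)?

Codon 1: ATG Met / GTC Val — nonsynonymous.
Codon 2: AAC Asn / AAC Asn — identical.
Codon 3: TCG Ser / TCG Ser — identical.
Codon 4: TCC Ser / TCC Ser — identical.
Codon 5: GCA Ala / GCG Ala — synonymous.
Codon 6: CCA Pro / CCC Pro — synonymous.
Codon 7: ACA Thr / ACA Thr — identical.
Codon 8: ATG Met / ATG Met — identical.
Codon 9: AGT Ser / AGT Ser — identical.
Codon 10: AAT Asn / AAT Asn — identical.
Synonymous differences: 2.

2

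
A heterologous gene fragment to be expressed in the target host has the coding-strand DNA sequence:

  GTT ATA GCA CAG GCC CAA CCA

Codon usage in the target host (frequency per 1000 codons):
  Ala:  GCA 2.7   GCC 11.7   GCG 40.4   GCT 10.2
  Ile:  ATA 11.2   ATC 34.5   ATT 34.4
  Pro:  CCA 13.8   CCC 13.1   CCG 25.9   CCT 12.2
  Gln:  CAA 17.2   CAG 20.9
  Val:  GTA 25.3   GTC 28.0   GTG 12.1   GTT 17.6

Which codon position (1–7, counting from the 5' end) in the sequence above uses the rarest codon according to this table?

3

Codon 1 GTT (Val): 17.6 per 1000.
Codon 2 ATA (Ile): 11.2 per 1000.
Codon 3 GCA (Ala): 2.7 per 1000.
Codon 4 CAG (Gln): 20.9 per 1000.
Codon 5 GCC (Ala): 11.7 per 1000.
Codon 6 CAA (Gln): 17.2 per 1000.
Codon 7 CCA (Pro): 13.8 per 1000.
Lowest frequency is 2.7 at codon 3.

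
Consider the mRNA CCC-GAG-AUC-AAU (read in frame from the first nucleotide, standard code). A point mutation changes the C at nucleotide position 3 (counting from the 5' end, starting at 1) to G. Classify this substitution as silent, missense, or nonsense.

silent

Position 3 falls in codon 1: CCC → Pro.
After the substitution the codon is CCG → Pro.
Both encode Pro, so the change is synonymous.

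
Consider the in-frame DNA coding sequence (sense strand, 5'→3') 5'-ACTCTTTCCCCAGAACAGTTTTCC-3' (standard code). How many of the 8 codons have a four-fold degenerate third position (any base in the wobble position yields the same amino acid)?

5

Codon 1 ACT (Thr): third position 4-fold.
Codon 2 CTT (Leu): third position 4-fold.
Codon 3 TCC (Ser): third position 4-fold.
Codon 4 CCA (Pro): third position 4-fold.
Codon 5 GAA (Glu): third position 2-fold.
Codon 6 CAG (Gln): third position 2-fold.
Codon 7 TTT (Phe): third position 2-fold.
Codon 8 TCC (Ser): third position 4-fold.
Four-fold degenerate third positions: 5.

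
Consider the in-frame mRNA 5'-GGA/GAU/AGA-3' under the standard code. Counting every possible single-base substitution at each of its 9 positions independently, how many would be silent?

6

Codon 1 (GGA, Gly): 3 synonymous substitutions.
Codon 2 (GAU, Asp): 1 synonymous substitution.
Codon 3 (AGA, Arg): 2 synonymous substitutions.
Total: 3 + 1 + 2 = 6.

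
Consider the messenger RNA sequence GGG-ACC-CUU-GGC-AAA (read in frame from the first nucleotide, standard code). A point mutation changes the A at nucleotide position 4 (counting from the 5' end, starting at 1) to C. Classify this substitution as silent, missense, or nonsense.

Position 4 falls in codon 2: ACC → Thr.
After the substitution the codon is CCC → Pro.
Thr ≠ Pro, so this is a missense mutation.

missense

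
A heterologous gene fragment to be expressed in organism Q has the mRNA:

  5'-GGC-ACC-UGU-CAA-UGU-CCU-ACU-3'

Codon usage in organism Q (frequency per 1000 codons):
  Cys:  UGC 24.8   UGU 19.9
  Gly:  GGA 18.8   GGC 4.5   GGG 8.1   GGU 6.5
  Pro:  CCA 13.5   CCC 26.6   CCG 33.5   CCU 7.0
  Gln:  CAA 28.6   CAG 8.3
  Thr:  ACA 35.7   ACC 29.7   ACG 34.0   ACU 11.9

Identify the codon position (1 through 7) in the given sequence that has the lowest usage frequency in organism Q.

1

Codon 1 GGC (Gly): 4.5 per 1000.
Codon 2 ACC (Thr): 29.7 per 1000.
Codon 3 UGU (Cys): 19.9 per 1000.
Codon 4 CAA (Gln): 28.6 per 1000.
Codon 5 UGU (Cys): 19.9 per 1000.
Codon 6 CCU (Pro): 7.0 per 1000.
Codon 7 ACU (Thr): 11.9 per 1000.
Lowest frequency is 4.5 at codon 1.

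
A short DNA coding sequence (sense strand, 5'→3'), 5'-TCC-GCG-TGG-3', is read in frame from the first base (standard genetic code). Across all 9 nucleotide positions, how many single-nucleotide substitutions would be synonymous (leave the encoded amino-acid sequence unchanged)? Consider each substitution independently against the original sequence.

Codon 1 (TCC, Ser): 3 synonymous substitutions.
Codon 2 (GCG, Ala): 3 synonymous substitutions.
Codon 3 (TGG, Trp): 0 synonymous substitutions.
Total: 3 + 3 + 0 = 6.

6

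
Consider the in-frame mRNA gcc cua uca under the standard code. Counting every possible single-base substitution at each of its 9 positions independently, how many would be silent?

10

Codon 1 (GCC, Ala): 3 synonymous substitutions.
Codon 2 (CUA, Leu): 4 synonymous substitutions.
Codon 3 (UCA, Ser): 3 synonymous substitutions.
Total: 3 + 4 + 3 = 10.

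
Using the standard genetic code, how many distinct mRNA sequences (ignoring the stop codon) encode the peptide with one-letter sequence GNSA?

Gly: 4 codons.
Asn: 2 codons.
Ser: 6 codons.
Ala: 4 codons.
4 × 2 × 6 × 4 = 192.

192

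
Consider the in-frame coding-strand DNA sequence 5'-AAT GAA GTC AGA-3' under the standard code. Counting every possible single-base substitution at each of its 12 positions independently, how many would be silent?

Codon 1 (AAT, Asn): 1 synonymous substitution.
Codon 2 (GAA, Glu): 1 synonymous substitution.
Codon 3 (GTC, Val): 3 synonymous substitutions.
Codon 4 (AGA, Arg): 2 synonymous substitutions.
Total: 1 + 1 + 3 + 2 = 7.

7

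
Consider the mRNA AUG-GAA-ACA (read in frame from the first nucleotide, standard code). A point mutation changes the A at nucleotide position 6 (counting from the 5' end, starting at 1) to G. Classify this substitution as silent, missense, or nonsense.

silent

Position 6 falls in codon 2: GAA → Glu.
After the substitution the codon is GAG → Glu.
Both encode Glu, so the change is synonymous.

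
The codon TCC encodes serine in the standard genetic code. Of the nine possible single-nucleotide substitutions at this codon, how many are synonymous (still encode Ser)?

Position 1: none → 0 synonymous.
Position 2: none → 0 synonymous.
Position 3: TCT, TCA, TCG → 3 synonymous.
Total: 0 + 0 + 3 = 3.

3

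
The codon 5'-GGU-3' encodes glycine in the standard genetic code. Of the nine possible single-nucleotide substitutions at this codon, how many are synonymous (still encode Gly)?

Position 1: none → 0 synonymous.
Position 2: none → 0 synonymous.
Position 3: GGC, GGA, GGG → 3 synonymous.
Total: 0 + 0 + 3 = 3.

3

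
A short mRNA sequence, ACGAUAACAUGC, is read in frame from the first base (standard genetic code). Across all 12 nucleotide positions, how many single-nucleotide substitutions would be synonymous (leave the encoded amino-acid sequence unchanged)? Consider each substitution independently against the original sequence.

Codon 1 (ACG, Thr): 3 synonymous substitutions.
Codon 2 (AUA, Ile): 2 synonymous substitutions.
Codon 3 (ACA, Thr): 3 synonymous substitutions.
Codon 4 (UGC, Cys): 1 synonymous substitution.
Total: 3 + 2 + 3 + 1 = 9.

9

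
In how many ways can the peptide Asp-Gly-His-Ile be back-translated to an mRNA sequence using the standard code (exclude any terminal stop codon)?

Asp: 2 codons.
Gly: 4 codons.
His: 2 codons.
Ile: 3 codons.
2 × 4 × 2 × 3 = 48.

48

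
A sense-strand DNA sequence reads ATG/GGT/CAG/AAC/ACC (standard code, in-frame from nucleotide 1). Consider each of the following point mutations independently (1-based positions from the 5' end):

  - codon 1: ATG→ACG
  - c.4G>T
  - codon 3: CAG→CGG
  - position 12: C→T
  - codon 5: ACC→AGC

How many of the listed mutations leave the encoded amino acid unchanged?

Codon 1: ATG (Met) → ACG (Thr) — missense.
Codon 2: GGT (Gly) → TGT (Cys) — missense.
Codon 3: CAG (Gln) → CGG (Arg) — missense.
Codon 4: AAC (Asn) → AAT (Asn) — synonymous.
Codon 5: ACC (Thr) → AGC (Ser) — missense.
Synonymous: 1 of 5.

1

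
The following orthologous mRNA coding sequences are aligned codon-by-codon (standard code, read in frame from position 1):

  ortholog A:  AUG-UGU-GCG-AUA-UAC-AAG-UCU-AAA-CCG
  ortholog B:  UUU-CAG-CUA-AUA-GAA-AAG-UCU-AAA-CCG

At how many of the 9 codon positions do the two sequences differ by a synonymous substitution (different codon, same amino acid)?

0

Codon 1: AUG Met / UUU Phe — nonsynonymous.
Codon 2: UGU Cys / CAG Gln — nonsynonymous.
Codon 3: GCG Ala / CUA Leu — nonsynonymous.
Codon 4: AUA Ile / AUA Ile — identical.
Codon 5: UAC Tyr / GAA Glu — nonsynonymous.
Codon 6: AAG Lys / AAG Lys — identical.
Codon 7: UCU Ser / UCU Ser — identical.
Codon 8: AAA Lys / AAA Lys — identical.
Codon 9: CCG Pro / CCG Pro — identical.
Synonymous differences: 0.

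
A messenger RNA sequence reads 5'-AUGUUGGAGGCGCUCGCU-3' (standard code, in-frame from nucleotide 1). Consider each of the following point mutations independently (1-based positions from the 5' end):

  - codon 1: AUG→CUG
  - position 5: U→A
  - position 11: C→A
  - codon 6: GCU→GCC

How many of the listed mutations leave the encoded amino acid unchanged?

Codon 1: AUG (Met) → CUG (Leu) — missense.
Codon 2: UUG (Leu) → UAG (Stop) — nonsense.
Codon 4: GCG (Ala) → GAG (Glu) — missense.
Codon 6: GCU (Ala) → GCC (Ala) — synonymous.
Synonymous: 1 of 4.

1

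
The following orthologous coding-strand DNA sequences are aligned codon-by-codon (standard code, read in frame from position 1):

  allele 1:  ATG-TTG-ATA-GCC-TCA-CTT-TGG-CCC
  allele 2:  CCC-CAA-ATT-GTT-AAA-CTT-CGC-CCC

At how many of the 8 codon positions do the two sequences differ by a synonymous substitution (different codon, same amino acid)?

Codon 1: ATG Met / CCC Pro — nonsynonymous.
Codon 2: TTG Leu / CAA Gln — nonsynonymous.
Codon 3: ATA Ile / ATT Ile — synonymous.
Codon 4: GCC Ala / GTT Val — nonsynonymous.
Codon 5: TCA Ser / AAA Lys — nonsynonymous.
Codon 6: CTT Leu / CTT Leu — identical.
Codon 7: TGG Trp / CGC Arg — nonsynonymous.
Codon 8: CCC Pro / CCC Pro — identical.
Synonymous differences: 1.

1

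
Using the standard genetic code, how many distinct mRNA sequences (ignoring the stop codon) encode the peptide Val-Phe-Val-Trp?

32

Val: 4 codons.
Phe: 2 codons.
Val: 4 codons.
Trp: 1 codon.
4 × 2 × 4 × 1 = 32.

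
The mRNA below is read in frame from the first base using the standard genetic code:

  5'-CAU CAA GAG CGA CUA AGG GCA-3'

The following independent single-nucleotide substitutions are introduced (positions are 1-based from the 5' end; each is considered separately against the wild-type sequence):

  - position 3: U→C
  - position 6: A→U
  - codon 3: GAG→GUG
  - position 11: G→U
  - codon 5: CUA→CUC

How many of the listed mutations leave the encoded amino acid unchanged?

Codon 1: CAU (His) → CAC (His) — synonymous.
Codon 2: CAA (Gln) → CAU (His) — missense.
Codon 3: GAG (Glu) → GUG (Val) — missense.
Codon 4: CGA (Arg) → CUA (Leu) — missense.
Codon 5: CUA (Leu) → CUC (Leu) — synonymous.
Synonymous: 2 of 5.

2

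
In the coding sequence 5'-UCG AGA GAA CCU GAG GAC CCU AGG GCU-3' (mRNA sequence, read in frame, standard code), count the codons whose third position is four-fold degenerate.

Codon 1 UCG (Ser): third position 4-fold.
Codon 2 AGA (Arg): third position 2-fold.
Codon 3 GAA (Glu): third position 2-fold.
Codon 4 CCU (Pro): third position 4-fold.
Codon 5 GAG (Glu): third position 2-fold.
Codon 6 GAC (Asp): third position 2-fold.
Codon 7 CCU (Pro): third position 4-fold.
Codon 8 AGG (Arg): third position 2-fold.
Codon 9 GCU (Ala): third position 4-fold.
Four-fold degenerate third positions: 4.

4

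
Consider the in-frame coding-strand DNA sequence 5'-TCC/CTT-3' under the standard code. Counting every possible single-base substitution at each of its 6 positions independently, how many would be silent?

6

Codon 1 (TCC, Ser): 3 synonymous substitutions.
Codon 2 (CTT, Leu): 3 synonymous substitutions.
Total: 3 + 3 = 6.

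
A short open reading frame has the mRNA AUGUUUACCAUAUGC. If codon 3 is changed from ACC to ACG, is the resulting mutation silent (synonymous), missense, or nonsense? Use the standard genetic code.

Position 9 falls in codon 3: ACC → Thr.
After the substitution the codon is ACG → Thr.
Both encode Thr, so the change is synonymous.

silent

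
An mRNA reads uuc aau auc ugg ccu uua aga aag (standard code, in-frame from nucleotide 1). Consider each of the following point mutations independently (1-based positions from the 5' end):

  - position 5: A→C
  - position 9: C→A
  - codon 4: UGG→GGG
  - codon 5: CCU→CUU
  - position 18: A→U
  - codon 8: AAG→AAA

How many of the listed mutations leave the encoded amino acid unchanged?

Codon 2: AAU (Asn) → ACU (Thr) — missense.
Codon 3: AUC (Ile) → AUA (Ile) — synonymous.
Codon 4: UGG (Trp) → GGG (Gly) — missense.
Codon 5: CCU (Pro) → CUU (Leu) — missense.
Codon 6: UUA (Leu) → UUU (Phe) — missense.
Codon 8: AAG (Lys) → AAA (Lys) — synonymous.
Synonymous: 2 of 6.

2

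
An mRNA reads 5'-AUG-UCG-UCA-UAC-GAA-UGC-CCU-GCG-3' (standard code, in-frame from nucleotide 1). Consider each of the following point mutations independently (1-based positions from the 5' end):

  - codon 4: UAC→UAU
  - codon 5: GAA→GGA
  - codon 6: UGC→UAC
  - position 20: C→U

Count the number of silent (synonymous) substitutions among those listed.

Codon 4: UAC (Tyr) → UAU (Tyr) — synonymous.
Codon 5: GAA (Glu) → GGA (Gly) — missense.
Codon 6: UGC (Cys) → UAC (Tyr) — missense.
Codon 7: CCU (Pro) → CUU (Leu) — missense.
Synonymous: 1 of 4.

1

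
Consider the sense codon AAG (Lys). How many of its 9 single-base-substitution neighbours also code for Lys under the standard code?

Position 1: none → 0 synonymous.
Position 2: none → 0 synonymous.
Position 3: AAA → 1 synonymous.
Total: 0 + 0 + 1 = 1.

1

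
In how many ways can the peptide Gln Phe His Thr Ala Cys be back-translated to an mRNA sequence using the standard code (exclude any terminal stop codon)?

256

Gln: 2 codons.
Phe: 2 codons.
His: 2 codons.
Thr: 4 codons.
Ala: 4 codons.
Cys: 2 codons.
2 × 2 × 2 × 4 × 4 × 2 = 256.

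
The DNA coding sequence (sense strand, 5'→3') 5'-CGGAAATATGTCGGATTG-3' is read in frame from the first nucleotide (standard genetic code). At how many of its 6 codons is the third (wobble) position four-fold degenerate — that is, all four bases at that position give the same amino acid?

Codon 1 CGG (Arg): third position 4-fold.
Codon 2 AAA (Lys): third position 2-fold.
Codon 3 TAT (Tyr): third position 2-fold.
Codon 4 GTC (Val): third position 4-fold.
Codon 5 GGA (Gly): third position 4-fold.
Codon 6 TTG (Leu): third position 2-fold.
Four-fold degenerate third positions: 3.

3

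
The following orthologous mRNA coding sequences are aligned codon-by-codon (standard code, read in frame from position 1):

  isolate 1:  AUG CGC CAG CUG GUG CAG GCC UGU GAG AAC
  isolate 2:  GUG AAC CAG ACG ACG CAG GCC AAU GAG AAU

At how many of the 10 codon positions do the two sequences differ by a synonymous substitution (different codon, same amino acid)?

1

Codon 1: AUG Met / GUG Val — nonsynonymous.
Codon 2: CGC Arg / AAC Asn — nonsynonymous.
Codon 3: CAG Gln / CAG Gln — identical.
Codon 4: CUG Leu / ACG Thr — nonsynonymous.
Codon 5: GUG Val / ACG Thr — nonsynonymous.
Codon 6: CAG Gln / CAG Gln — identical.
Codon 7: GCC Ala / GCC Ala — identical.
Codon 8: UGU Cys / AAU Asn — nonsynonymous.
Codon 9: GAG Glu / GAG Glu — identical.
Codon 10: AAC Asn / AAU Asn — synonymous.
Synonymous differences: 1.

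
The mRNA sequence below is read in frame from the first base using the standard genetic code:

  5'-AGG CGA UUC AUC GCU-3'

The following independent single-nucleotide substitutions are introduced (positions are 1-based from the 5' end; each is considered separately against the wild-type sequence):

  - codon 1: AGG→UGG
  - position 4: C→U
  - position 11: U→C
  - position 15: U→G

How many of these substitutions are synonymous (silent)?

Codon 1: AGG (Arg) → UGG (Trp) — missense.
Codon 2: CGA (Arg) → UGA (Stop) — nonsense.
Codon 4: AUC (Ile) → ACC (Thr) — missense.
Codon 5: GCU (Ala) → GCG (Ala) — synonymous.
Synonymous: 1 of 4.

1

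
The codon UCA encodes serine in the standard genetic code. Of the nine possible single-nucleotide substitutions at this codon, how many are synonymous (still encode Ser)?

3

Position 1: none → 0 synonymous.
Position 2: none → 0 synonymous.
Position 3: UCU, UCC, UCG → 3 synonymous.
Total: 0 + 0 + 3 = 3.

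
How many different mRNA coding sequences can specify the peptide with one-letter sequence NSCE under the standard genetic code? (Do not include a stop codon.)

Asn: 2 codons.
Ser: 6 codons.
Cys: 2 codons.
Glu: 2 codons.
2 × 6 × 2 × 2 = 48.

48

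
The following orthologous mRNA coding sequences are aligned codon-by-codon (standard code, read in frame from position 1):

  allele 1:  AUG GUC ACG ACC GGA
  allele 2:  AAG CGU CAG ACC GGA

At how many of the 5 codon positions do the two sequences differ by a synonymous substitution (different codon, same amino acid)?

0

Codon 1: AUG Met / AAG Lys — nonsynonymous.
Codon 2: GUC Val / CGU Arg — nonsynonymous.
Codon 3: ACG Thr / CAG Gln — nonsynonymous.
Codon 4: ACC Thr / ACC Thr — identical.
Codon 5: GGA Gly / GGA Gly — identical.
Synonymous differences: 0.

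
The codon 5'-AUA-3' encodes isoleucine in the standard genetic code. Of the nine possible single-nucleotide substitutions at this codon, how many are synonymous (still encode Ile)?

Position 1: none → 0 synonymous.
Position 2: none → 0 synonymous.
Position 3: AUU, AUC → 2 synonymous.
Total: 0 + 0 + 2 = 2.

2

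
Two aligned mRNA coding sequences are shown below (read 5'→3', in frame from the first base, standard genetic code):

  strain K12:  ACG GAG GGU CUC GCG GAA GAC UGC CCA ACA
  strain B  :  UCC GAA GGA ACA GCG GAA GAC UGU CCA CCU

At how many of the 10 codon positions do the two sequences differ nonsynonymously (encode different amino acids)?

Codon 1: ACG Thr / UCC Ser — nonsynonymous.
Codon 2: GAG Glu / GAA Glu — synonymous.
Codon 3: GGU Gly / GGA Gly — synonymous.
Codon 4: CUC Leu / ACA Thr — nonsynonymous.
Codon 5: GCG Ala / GCG Ala — identical.
Codon 6: GAA Glu / GAA Glu — identical.
Codon 7: GAC Asp / GAC Asp — identical.
Codon 8: UGC Cys / UGU Cys — synonymous.
Codon 9: CCA Pro / CCA Pro — identical.
Codon 10: ACA Thr / CCU Pro — nonsynonymous.
Nonsynonymous differences: 3.

3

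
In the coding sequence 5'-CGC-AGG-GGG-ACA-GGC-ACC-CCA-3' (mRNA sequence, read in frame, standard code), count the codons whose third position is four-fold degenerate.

Codon 1 CGC (Arg): third position 4-fold.
Codon 2 AGG (Arg): third position 2-fold.
Codon 3 GGG (Gly): third position 4-fold.
Codon 4 ACA (Thr): third position 4-fold.
Codon 5 GGC (Gly): third position 4-fold.
Codon 6 ACC (Thr): third position 4-fold.
Codon 7 CCA (Pro): third position 4-fold.
Four-fold degenerate third positions: 6.

6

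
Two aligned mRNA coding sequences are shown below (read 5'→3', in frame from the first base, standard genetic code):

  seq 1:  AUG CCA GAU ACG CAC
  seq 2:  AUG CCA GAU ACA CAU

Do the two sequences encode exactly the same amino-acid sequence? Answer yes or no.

Codon 1: AUG Met / AUG Met — identical.
Codon 2: CCA Pro / CCA Pro — identical.
Codon 3: GAU Asp / GAU Asp — identical.
Codon 4: ACG Thr / ACA Thr — synonymous.
Codon 5: CAC His / CAU His — synonymous.
Nonsynonymous differences: 0 → same protein.

yes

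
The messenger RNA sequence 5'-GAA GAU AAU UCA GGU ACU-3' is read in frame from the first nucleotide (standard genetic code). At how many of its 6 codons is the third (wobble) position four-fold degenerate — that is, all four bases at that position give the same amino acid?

3

Codon 1 GAA (Glu): third position 2-fold.
Codon 2 GAU (Asp): third position 2-fold.
Codon 3 AAU (Asn): third position 2-fold.
Codon 4 UCA (Ser): third position 4-fold.
Codon 5 GGU (Gly): third position 4-fold.
Codon 6 ACU (Thr): third position 4-fold.
Four-fold degenerate third positions: 3.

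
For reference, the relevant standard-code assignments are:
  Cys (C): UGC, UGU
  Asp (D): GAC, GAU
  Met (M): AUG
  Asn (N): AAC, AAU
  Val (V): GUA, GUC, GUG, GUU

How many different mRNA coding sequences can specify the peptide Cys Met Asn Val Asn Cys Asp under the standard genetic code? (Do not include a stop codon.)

128

Cys: 2 codons.
Met: 1 codon.
Asn: 2 codons.
Val: 4 codons.
Asn: 2 codons.
Cys: 2 codons.
Asp: 2 codons.
2 × 1 × 2 × 4 × 2 × 2 × 2 = 128.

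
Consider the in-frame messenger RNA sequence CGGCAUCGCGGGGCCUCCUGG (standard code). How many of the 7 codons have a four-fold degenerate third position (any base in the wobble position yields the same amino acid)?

Codon 1 CGG (Arg): third position 4-fold.
Codon 2 CAU (His): third position 2-fold.
Codon 3 CGC (Arg): third position 4-fold.
Codon 4 GGG (Gly): third position 4-fold.
Codon 5 GCC (Ala): third position 4-fold.
Codon 6 UCC (Ser): third position 4-fold.
Codon 7 UGG (Trp): third position 1-fold.
Four-fold degenerate third positions: 5.

5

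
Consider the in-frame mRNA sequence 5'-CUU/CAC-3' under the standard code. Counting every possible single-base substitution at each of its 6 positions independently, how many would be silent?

Codon 1 (CUU, Leu): 3 synonymous substitutions.
Codon 2 (CAC, His): 1 synonymous substitution.
Total: 3 + 1 = 4.

4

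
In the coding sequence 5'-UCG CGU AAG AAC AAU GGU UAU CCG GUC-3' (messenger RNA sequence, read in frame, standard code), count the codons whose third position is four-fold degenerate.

5

Codon 1 UCG (Ser): third position 4-fold.
Codon 2 CGU (Arg): third position 4-fold.
Codon 3 AAG (Lys): third position 2-fold.
Codon 4 AAC (Asn): third position 2-fold.
Codon 5 AAU (Asn): third position 2-fold.
Codon 6 GGU (Gly): third position 4-fold.
Codon 7 UAU (Tyr): third position 2-fold.
Codon 8 CCG (Pro): third position 4-fold.
Codon 9 GUC (Val): third position 4-fold.
Four-fold degenerate third positions: 5.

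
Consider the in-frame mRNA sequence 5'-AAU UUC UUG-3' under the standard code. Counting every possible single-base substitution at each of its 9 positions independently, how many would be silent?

4

Codon 1 (AAU, Asn): 1 synonymous substitution.
Codon 2 (UUC, Phe): 1 synonymous substitution.
Codon 3 (UUG, Leu): 2 synonymous substitutions.
Total: 1 + 1 + 2 = 4.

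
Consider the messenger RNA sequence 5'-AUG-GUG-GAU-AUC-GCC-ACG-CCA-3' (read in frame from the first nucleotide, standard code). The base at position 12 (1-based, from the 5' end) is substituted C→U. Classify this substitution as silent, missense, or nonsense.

Position 12 falls in codon 4: AUC → Ile.
After the substitution the codon is AUU → Ile.
Both encode Ile, so the change is synonymous.

silent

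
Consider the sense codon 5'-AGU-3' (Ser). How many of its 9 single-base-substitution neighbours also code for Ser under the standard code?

1

Position 1: none → 0 synonymous.
Position 2: none → 0 synonymous.
Position 3: AGC → 1 synonymous.
Total: 0 + 0 + 1 = 1.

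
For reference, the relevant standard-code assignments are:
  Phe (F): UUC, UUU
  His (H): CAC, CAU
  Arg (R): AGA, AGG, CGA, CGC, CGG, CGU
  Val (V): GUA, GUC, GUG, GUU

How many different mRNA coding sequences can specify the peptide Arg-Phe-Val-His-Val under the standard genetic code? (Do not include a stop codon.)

Arg: 6 codons.
Phe: 2 codons.
Val: 4 codons.
His: 2 codons.
Val: 4 codons.
6 × 2 × 4 × 2 × 4 = 384.

384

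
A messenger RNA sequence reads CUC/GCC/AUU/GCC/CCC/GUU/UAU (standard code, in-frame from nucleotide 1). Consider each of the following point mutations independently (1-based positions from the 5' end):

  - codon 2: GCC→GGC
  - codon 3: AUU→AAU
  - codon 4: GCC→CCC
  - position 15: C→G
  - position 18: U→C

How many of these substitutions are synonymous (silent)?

2

Codon 2: GCC (Ala) → GGC (Gly) — missense.
Codon 3: AUU (Ile) → AAU (Asn) — missense.
Codon 4: GCC (Ala) → CCC (Pro) — missense.
Codon 5: CCC (Pro) → CCG (Pro) — synonymous.
Codon 6: GUU (Val) → GUC (Val) — synonymous.
Synonymous: 2 of 5.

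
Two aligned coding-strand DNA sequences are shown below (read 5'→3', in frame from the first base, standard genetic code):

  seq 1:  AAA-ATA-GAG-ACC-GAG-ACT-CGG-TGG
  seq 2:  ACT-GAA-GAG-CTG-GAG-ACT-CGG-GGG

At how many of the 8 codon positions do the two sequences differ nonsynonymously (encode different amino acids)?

Codon 1: AAA Lys / ACT Thr — nonsynonymous.
Codon 2: ATA Ile / GAA Glu — nonsynonymous.
Codon 3: GAG Glu / GAG Glu — identical.
Codon 4: ACC Thr / CTG Leu — nonsynonymous.
Codon 5: GAG Glu / GAG Glu — identical.
Codon 6: ACT Thr / ACT Thr — identical.
Codon 7: CGG Arg / CGG Arg — identical.
Codon 8: TGG Trp / GGG Gly — nonsynonymous.
Nonsynonymous differences: 4.

4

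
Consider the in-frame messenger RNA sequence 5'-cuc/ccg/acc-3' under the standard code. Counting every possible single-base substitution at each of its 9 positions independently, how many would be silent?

9

Codon 1 (CUC, Leu): 3 synonymous substitutions.
Codon 2 (CCG, Pro): 3 synonymous substitutions.
Codon 3 (ACC, Thr): 3 synonymous substitutions.
Total: 3 + 3 + 3 = 9.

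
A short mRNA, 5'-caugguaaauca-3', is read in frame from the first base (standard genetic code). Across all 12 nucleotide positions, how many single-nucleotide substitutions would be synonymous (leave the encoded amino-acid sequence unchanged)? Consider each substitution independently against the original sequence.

8

Codon 1 (CAU, His): 1 synonymous substitution.
Codon 2 (GGU, Gly): 3 synonymous substitutions.
Codon 3 (AAA, Lys): 1 synonymous substitution.
Codon 4 (UCA, Ser): 3 synonymous substitutions.
Total: 1 + 3 + 1 + 3 = 8.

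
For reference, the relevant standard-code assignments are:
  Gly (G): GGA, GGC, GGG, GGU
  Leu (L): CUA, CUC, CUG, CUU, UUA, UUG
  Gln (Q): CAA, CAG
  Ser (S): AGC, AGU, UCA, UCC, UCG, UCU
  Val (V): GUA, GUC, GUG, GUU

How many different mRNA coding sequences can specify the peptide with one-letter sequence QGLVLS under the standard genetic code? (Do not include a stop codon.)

Gln: 2 codons.
Gly: 4 codons.
Leu: 6 codons.
Val: 4 codons.
Leu: 6 codons.
Ser: 6 codons.
2 × 4 × 6 × 4 × 6 × 6 = 6912.

6912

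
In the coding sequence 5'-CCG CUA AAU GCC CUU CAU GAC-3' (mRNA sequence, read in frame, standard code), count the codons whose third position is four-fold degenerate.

Codon 1 CCG (Pro): third position 4-fold.
Codon 2 CUA (Leu): third position 4-fold.
Codon 3 AAU (Asn): third position 2-fold.
Codon 4 GCC (Ala): third position 4-fold.
Codon 5 CUU (Leu): third position 4-fold.
Codon 6 CAU (His): third position 2-fold.
Codon 7 GAC (Asp): third position 2-fold.
Four-fold degenerate third positions: 4.

4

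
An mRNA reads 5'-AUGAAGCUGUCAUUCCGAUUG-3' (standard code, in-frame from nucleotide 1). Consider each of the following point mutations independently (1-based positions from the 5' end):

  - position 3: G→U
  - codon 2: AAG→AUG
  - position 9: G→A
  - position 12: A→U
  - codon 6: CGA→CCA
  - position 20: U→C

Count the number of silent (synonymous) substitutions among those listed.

Codon 1: AUG (Met) → AUU (Ile) — missense.
Codon 2: AAG (Lys) → AUG (Met) — missense.
Codon 3: CUG (Leu) → CUA (Leu) — synonymous.
Codon 4: UCA (Ser) → UCU (Ser) — synonymous.
Codon 6: CGA (Arg) → CCA (Pro) — missense.
Codon 7: UUG (Leu) → UCG (Ser) — missense.
Synonymous: 2 of 6.

2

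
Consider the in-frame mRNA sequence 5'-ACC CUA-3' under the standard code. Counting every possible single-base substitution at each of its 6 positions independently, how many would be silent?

7

Codon 1 (ACC, Thr): 3 synonymous substitutions.
Codon 2 (CUA, Leu): 4 synonymous substitutions.
Total: 3 + 4 = 7.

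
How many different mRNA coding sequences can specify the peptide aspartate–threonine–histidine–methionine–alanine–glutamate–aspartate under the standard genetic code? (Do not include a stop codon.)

Asp: 2 codons.
Thr: 4 codons.
His: 2 codons.
Met: 1 codon.
Ala: 4 codons.
Glu: 2 codons.
Asp: 2 codons.
2 × 4 × 2 × 1 × 4 × 2 × 2 = 256.

256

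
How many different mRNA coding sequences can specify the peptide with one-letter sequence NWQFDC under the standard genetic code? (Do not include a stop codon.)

32

Asn: 2 codons.
Trp: 1 codon.
Gln: 2 codons.
Phe: 2 codons.
Asp: 2 codons.
Cys: 2 codons.
2 × 1 × 2 × 2 × 2 × 2 = 32.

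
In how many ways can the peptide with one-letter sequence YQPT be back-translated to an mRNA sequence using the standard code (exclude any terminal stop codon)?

Tyr: 2 codons.
Gln: 2 codons.
Pro: 4 codons.
Thr: 4 codons.
2 × 2 × 4 × 4 = 64.

64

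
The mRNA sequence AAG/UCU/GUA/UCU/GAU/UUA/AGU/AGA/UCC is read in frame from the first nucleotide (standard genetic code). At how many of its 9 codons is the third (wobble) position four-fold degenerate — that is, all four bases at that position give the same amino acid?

Codon 1 AAG (Lys): third position 2-fold.
Codon 2 UCU (Ser): third position 4-fold.
Codon 3 GUA (Val): third position 4-fold.
Codon 4 UCU (Ser): third position 4-fold.
Codon 5 GAU (Asp): third position 2-fold.
Codon 6 UUA (Leu): third position 2-fold.
Codon 7 AGU (Ser): third position 2-fold.
Codon 8 AGA (Arg): third position 2-fold.
Codon 9 UCC (Ser): third position 4-fold.
Four-fold degenerate third positions: 4.

4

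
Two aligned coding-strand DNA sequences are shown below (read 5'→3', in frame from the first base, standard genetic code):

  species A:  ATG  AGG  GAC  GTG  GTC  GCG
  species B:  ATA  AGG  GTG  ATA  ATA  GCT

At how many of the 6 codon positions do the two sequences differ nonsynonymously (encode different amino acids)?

4

Codon 1: ATG Met / ATA Ile — nonsynonymous.
Codon 2: AGG Arg / AGG Arg — identical.
Codon 3: GAC Asp / GTG Val — nonsynonymous.
Codon 4: GTG Val / ATA Ile — nonsynonymous.
Codon 5: GTC Val / ATA Ile — nonsynonymous.
Codon 6: GCG Ala / GCT Ala — synonymous.
Nonsynonymous differences: 4.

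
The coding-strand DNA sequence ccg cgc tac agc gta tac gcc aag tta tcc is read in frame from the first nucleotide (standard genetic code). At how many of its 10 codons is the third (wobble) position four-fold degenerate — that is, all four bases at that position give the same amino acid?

5

Codon 1 CCG (Pro): third position 4-fold.
Codon 2 CGC (Arg): third position 4-fold.
Codon 3 TAC (Tyr): third position 2-fold.
Codon 4 AGC (Ser): third position 2-fold.
Codon 5 GTA (Val): third position 4-fold.
Codon 6 TAC (Tyr): third position 2-fold.
Codon 7 GCC (Ala): third position 4-fold.
Codon 8 AAG (Lys): third position 2-fold.
Codon 9 TTA (Leu): third position 2-fold.
Codon 10 TCC (Ser): third position 4-fold.
Four-fold degenerate third positions: 5.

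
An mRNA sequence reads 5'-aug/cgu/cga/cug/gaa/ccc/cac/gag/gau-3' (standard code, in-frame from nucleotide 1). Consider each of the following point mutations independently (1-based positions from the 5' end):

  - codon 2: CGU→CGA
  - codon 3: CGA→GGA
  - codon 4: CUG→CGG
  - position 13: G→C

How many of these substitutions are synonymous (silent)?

Codon 2: CGU (Arg) → CGA (Arg) — synonymous.
Codon 3: CGA (Arg) → GGA (Gly) — missense.
Codon 4: CUG (Leu) → CGG (Arg) — missense.
Codon 5: GAA (Glu) → CAA (Gln) — missense.
Synonymous: 1 of 4.

1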